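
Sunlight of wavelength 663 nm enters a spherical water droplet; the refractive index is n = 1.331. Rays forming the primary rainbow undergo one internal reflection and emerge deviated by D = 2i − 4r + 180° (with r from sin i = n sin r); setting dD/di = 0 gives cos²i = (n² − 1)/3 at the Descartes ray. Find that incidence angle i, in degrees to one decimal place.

59.5°

cos²i = (1.331² − 1)/3 = (1.77156 − 1)/3 = 0.25719.
cos i = 0.50714, so i = 59.527°.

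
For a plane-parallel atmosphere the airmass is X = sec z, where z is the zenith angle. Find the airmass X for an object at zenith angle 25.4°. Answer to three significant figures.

1.11

X = sec z = 1/cos 25.4° = 1/0.9033 = 1.1070.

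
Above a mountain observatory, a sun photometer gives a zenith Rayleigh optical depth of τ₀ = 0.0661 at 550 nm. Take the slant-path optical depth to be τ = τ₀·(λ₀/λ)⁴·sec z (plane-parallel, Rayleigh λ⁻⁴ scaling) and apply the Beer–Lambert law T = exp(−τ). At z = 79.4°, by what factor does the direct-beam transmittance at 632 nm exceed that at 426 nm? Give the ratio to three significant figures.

2.21

Airmass: sec 79.4° = 5.4362.
τ(632 nm) = 0.0661 × (550/632)⁴ × 5.4362 = 0.0661 × 0.5736 × 5.4362 = 0.2061.
τ(426 nm) = 0.0661 × (550/426)⁴ × 5.4362 = 0.0661 × 2.7785 × 5.4362 = 0.9984.
T(632)/T(426) = exp(τ_B − τ_A) = exp(0.7923) = 2.2085.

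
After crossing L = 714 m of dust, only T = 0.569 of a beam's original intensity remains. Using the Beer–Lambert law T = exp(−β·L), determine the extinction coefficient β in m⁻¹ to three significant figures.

Beer–Lambert: T = exp(−βL) ⇒ β = −ln(T)/L = −ln(0.569)/714 = 0.5639/714 = 0.0007897 m⁻¹.

0.000790 m⁻¹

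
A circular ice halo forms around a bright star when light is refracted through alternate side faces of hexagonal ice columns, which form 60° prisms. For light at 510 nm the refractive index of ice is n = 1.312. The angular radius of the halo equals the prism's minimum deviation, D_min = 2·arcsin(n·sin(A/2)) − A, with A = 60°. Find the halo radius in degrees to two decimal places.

n·sin(A/2) = 1.312 × sin 30° = 1.312 × 0.5000 = 0.6560.
D_min = 2·arcsin(0.6560) − 60° = 2 × 40.996° − 60° = 21.991°.

21.99°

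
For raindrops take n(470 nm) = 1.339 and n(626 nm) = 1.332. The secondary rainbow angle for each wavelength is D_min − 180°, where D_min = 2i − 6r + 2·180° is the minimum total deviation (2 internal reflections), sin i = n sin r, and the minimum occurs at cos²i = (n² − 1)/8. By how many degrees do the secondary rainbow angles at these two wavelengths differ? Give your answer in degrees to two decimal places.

1.82°

At 470 nm (n = 1.339): cos²i = 0.09912 → i = 71.650°, r = 45.141°, D_min = 232.451°, rainbow angle = 52.451°.
At 626 nm (n = 1.332): cos²i = 0.09678 → i = 71.875°, r = 45.520°, D_min = 230.628°, rainbow angle = 50.628°.
Angular width = |52.451° − 50.628°| = 1.823°.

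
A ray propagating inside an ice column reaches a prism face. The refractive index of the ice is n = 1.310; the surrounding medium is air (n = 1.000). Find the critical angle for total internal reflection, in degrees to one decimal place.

49.8°

sin θ_c = n_air / n = 1.000 / 1.310 = 0.7634.
θ_c = arcsin(0.7634) = 49.76°.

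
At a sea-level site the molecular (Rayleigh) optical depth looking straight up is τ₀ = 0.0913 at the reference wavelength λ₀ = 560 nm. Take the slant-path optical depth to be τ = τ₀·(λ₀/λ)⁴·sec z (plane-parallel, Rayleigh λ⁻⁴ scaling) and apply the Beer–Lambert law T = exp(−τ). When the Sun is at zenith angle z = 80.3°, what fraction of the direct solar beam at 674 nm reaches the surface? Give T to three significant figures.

0.772

sec 80.3° = 5.9351.
τ = 0.0913 × (560/674)⁴ × 5.9351 = 0.0913 × 0.4766 × 5.9351 = 0.2582.
T = exp(−0.2582) = 0.7724.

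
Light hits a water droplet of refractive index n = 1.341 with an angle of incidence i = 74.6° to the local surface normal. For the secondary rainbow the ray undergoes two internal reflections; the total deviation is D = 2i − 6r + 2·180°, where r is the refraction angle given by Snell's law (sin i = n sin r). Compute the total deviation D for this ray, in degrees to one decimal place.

sin r = sin 74.6° / 1.341 = 0.9641/1.341 = 0.7189; r = 45.97°.
D = 2·74.6° − 6·45.97° + 2·180° = 149.20° − 275.80° + 360° = 233.40°.

233.4°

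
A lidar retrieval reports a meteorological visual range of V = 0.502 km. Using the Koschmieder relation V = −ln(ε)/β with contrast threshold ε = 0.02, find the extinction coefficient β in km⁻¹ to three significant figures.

β = −ln(0.02) / V = 3.912 / 0.502 = 7.7929 km⁻¹.

7.79 km⁻¹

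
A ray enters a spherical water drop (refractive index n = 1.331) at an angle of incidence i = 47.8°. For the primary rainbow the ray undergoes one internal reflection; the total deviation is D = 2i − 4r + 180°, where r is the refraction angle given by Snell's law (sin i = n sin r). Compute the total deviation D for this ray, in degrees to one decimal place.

140.3°

sin r = sin 47.8° / 1.331 = 0.7408/1.331 = 0.5566; r = 33.82°.
D = 2·47.8° − 4·33.82° + 180° = 95.60° − 135.28° + 180° = 140.32°.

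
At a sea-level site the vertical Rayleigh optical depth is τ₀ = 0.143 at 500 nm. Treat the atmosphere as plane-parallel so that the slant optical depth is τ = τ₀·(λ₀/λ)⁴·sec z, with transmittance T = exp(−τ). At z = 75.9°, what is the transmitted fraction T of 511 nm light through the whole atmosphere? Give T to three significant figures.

0.584

sec 75.9° = 4.1048.
τ = 0.143 × (500/511)⁴ × 4.1048 = 0.143 × 0.9166 × 4.1048 = 0.5381.
T = exp(−0.5381) = 0.5839.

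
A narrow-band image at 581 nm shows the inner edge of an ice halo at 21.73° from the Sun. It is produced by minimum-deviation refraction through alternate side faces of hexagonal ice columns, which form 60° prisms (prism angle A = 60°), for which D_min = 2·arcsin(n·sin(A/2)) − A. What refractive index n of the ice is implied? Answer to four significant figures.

1.309

Rearranging: n = sin((D_min + A)/2) / sin(A/2).
(D_min + A)/2 = (21.73° + 60°)/2 = 40.865°.
n = sin 40.865° / sin 30° = 0.6543 / 0.5000 = 1.3086.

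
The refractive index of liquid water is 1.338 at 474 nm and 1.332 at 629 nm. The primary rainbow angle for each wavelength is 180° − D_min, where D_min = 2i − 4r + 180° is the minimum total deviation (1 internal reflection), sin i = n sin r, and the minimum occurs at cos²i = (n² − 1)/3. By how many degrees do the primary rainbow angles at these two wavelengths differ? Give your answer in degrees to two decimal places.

0.87°

At 474 nm (n = 1.338): cos²i = 0.26341 → i = 59.120°, r = 39.899°, D_min = 138.643°, rainbow angle = 41.357°.
At 629 nm (n = 1.332): cos²i = 0.25807 → i = 59.469°, r = 40.290°, D_min = 137.776°, rainbow angle = 42.224°.
Angular width = |41.357° − 42.224°| = 0.867°.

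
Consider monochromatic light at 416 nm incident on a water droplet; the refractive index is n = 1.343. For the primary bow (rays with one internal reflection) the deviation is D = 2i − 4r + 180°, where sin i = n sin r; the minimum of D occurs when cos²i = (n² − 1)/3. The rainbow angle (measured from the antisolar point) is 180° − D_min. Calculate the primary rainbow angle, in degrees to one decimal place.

40.6°

cos²i = (1.80365 − 1)/3 = 0.26788; i = arccos(0.51757) = 58.830°.
sin r = sin 58.830°/1.343 = 0.63711; r = 39.577°.
D_min = 2·58.830° − 4·39.577° + 180° = 139.354°.
Rainbow angle = 180° − D_min = 40.646°.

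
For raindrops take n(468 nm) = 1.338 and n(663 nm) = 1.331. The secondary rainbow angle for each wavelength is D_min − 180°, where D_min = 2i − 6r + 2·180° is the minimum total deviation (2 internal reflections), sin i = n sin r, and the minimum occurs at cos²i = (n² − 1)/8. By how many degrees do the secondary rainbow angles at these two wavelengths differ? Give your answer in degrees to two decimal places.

At 468 nm (n = 1.338): cos²i = 0.09878 → i = 71.682°, r = 45.195°, D_min = 232.193°, rainbow angle = 52.193°.
At 663 nm (n = 1.331): cos²i = 0.09645 → i = 71.907°, r = 45.575°, D_min = 230.365°, rainbow angle = 50.365°.
Angular width = |52.193° − 50.365°| = 1.828°.

1.83°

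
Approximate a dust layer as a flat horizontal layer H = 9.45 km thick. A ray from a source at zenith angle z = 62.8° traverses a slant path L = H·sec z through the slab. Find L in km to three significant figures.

20.7 km

sec z = 1/cos 62.8° = 2.1877.
L = 9.45 × 2.1877 = 20.674 km.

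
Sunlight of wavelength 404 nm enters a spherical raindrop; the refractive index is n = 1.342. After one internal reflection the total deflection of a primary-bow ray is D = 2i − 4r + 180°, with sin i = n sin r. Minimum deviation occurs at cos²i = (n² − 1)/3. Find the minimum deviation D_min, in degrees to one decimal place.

cos²i = (1.80096 − 1)/3 = 0.26699; i = arccos(0.51671) = 58.888°.
sin r = sin 58.888°/1.342 = 0.63797; r = 39.641°.
D_min = 2·58.888° − 4·39.641° + 180° = 139.213°.

139.2°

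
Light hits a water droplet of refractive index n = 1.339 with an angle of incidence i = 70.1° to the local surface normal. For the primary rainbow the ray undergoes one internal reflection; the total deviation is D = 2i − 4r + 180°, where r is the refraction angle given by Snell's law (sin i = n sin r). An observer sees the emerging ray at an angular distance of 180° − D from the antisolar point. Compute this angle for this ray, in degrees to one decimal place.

38.2°

sin r = sin 70.1° / 1.339 = 0.9403/1.339 = 0.7022; r = 44.61°.
D = 2·70.1° − 4·44.61° + 180° = 140.20° − 178.43° + 180° = 141.77°.
Angle from antisolar point = 180° − D = 38.23°.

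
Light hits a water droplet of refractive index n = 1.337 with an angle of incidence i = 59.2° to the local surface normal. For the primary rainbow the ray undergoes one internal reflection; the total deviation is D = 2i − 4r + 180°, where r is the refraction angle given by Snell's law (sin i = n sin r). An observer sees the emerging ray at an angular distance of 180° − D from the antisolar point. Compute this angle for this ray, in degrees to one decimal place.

sin r = sin 59.2° / 1.337 = 0.8590/1.337 = 0.6425; r = 39.97°.
D = 2·59.2° − 4·39.97° + 180° = 118.40° − 159.90° + 180° = 138.50°.
Angle from antisolar point = 180° − D = 41.50°.

41.5°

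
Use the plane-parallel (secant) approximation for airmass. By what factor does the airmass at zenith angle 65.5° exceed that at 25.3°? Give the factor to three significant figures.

X(65.5°)/X(25.3°) = sec 65.5° / sec 25.3° = cos 25.3° / cos 65.5° = 0.9041/0.4147 = 2.1801.

2.18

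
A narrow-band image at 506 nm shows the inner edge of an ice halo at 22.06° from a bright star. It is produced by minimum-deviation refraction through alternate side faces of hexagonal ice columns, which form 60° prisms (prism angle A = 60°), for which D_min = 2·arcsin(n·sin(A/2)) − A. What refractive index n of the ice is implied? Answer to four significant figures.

1.313

Rearranging: n = sin((D_min + A)/2) / sin(A/2).
(D_min + A)/2 = (22.06° + 60°)/2 = 41.030°.
n = sin 41.030° / sin 30° = 0.6565 / 0.5000 = 1.3129.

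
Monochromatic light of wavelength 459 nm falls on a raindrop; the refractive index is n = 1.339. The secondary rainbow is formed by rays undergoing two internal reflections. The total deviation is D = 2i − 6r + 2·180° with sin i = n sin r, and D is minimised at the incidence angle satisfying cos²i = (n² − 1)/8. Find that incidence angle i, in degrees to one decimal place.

cos²i = (1.339² − 1)/8 = (1.79292 − 1)/8 = 0.09912.
cos i = 0.31483, so i = 71.650°.

71.6°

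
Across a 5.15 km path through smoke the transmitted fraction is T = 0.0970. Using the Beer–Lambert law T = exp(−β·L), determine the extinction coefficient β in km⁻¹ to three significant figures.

0.453 km⁻¹

Beer–Lambert: T = exp(−βL) ⇒ β = −ln(T)/L = −ln(0.0970)/5.15 = 2.3330/5.15 = 0.453 km⁻¹.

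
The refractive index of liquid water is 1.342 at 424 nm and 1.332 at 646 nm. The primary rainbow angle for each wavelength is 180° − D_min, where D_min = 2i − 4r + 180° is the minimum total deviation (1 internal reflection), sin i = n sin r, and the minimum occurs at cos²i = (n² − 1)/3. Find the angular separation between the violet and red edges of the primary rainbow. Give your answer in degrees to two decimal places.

At 424 nm (n = 1.342): cos²i = 0.26699 → i = 58.888°, r = 39.641°, D_min = 139.213°, rainbow angle = 40.787°.
At 646 nm (n = 1.332): cos²i = 0.25807 → i = 59.469°, r = 40.290°, D_min = 137.776°, rainbow angle = 42.224°.
Angular width = |40.787° − 42.224°| = 1.437°.

1.44°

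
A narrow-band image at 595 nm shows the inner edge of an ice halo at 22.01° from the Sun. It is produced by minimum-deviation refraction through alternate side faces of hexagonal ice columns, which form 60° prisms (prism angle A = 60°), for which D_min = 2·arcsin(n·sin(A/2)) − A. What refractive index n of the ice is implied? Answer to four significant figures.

1.312

Rearranging: n = sin((D_min + A)/2) / sin(A/2).
(D_min + A)/2 = (22.01° + 60°)/2 = 41.005°.
n = sin 41.005° / sin 30° = 0.6561 / 0.5000 = 1.3122.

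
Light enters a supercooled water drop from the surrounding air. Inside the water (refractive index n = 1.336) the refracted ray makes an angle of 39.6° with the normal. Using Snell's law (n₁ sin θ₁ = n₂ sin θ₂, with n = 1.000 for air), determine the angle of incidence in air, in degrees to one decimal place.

Snell: sin θ_i = n · sin θ_r = 1.336 × sin 39.6° = 1.336 × 0.6374 = 0.8516.
θ_i = arcsin(0.8516) = 58.39°.

58.4°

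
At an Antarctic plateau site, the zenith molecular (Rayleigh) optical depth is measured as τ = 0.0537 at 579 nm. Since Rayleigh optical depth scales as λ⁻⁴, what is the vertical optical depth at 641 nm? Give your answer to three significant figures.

0.0357

τ(641 nm) = τ(579 nm) × (579/641)⁴ = 0.0537 × (0.9033)⁴ = 0.0537 × 0.6657 = 0.0357.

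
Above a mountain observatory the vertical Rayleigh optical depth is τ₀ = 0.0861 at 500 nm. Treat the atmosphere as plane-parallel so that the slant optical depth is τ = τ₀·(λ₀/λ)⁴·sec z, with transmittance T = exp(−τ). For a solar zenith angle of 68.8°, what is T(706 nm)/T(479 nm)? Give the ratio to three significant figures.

1.25

Airmass: sec 68.8° = 2.7653.
τ(706 nm) = 0.0861 × (500/706)⁴ × 2.7653 = 0.0861 × 0.2516 × 2.7653 = 0.0599.
τ(479 nm) = 0.0861 × (500/479)⁴ × 2.7653 = 0.0861 × 1.1872 × 2.7653 = 0.2827.
T(706)/T(479) = exp(τ_B − τ_A) = exp(0.2228) = 1.2495.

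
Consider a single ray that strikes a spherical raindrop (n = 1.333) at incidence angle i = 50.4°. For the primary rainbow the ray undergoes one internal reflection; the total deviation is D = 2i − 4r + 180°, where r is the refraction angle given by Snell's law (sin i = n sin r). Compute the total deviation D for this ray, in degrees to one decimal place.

139.6°

sin r = sin 50.4° / 1.333 = 0.7705/1.333 = 0.5780; r = 35.31°.
D = 2·50.4° − 4·35.31° + 180° = 100.80° − 141.25° + 180° = 139.55°.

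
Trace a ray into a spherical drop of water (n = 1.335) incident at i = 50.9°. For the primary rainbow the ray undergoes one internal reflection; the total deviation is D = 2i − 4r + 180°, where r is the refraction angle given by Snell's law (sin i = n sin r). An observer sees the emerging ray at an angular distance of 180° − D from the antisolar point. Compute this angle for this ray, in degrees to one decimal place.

sin r = sin 50.9° / 1.335 = 0.7760/1.335 = 0.5813; r = 35.54°.
D = 2·50.9° − 4·35.54° + 180° = 101.80° − 142.17° + 180° = 139.63°.
Angle from antisolar point = 180° − D = 40.37°.

40.4°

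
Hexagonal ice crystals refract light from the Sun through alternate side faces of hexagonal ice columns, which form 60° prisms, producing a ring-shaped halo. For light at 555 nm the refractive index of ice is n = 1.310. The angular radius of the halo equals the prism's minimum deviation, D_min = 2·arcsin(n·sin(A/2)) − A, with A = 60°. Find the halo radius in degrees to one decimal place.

21.8°

n·sin(A/2) = 1.310 × sin 30° = 1.310 × 0.5000 = 0.6550.
D_min = 2·arcsin(0.6550) − 60° = 2 × 40.920° − 60° = 21.839°.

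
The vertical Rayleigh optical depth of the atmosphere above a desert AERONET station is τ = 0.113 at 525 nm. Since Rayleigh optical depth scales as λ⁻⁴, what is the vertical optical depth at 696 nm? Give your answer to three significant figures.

τ(696 nm) = τ(525 nm) × (525/696)⁴ = 0.113 × (0.7543)⁴ = 0.113 × 0.3237 = 0.0366.

0.0366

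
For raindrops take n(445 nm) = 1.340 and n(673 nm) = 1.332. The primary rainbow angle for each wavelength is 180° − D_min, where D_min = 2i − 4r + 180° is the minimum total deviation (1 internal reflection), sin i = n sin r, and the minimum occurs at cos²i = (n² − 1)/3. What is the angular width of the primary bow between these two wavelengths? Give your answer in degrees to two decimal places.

At 445 nm (n = 1.340): cos²i = 0.26520 → i = 59.004°, r = 39.770°, D_min = 138.929°, rainbow angle = 41.071°.
At 673 nm (n = 1.332): cos²i = 0.25807 → i = 59.469°, r = 40.290°, D_min = 137.776°, rainbow angle = 42.224°.
Angular width = |41.071° − 42.224°| = 1.153°.

1.15°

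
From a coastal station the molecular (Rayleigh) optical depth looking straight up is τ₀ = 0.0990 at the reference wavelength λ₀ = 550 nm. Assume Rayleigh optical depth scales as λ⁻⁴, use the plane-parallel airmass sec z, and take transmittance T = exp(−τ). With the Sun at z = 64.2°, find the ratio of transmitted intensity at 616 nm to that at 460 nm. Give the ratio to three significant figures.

1.38

Airmass: sec 64.2° = 2.2976.
τ(616 nm) = 0.0990 × (550/616)⁴ × 2.2976 = 0.0990 × 0.6355 × 2.2976 = 0.1446.
τ(460 nm) = 0.0990 × (550/460)⁴ × 2.2976 = 0.0990 × 2.0437 × 2.2976 = 0.4649.
T(616)/T(460) = exp(τ_B − τ_A) = exp(0.3203) = 1.3776.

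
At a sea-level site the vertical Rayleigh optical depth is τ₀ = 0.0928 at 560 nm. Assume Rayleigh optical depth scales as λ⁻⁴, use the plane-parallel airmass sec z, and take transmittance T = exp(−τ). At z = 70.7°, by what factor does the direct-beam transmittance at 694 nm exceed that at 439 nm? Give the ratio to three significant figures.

1.87

Airmass: sec 70.7° = 3.0256.
τ(694 nm) = 0.0928 × (560/694)⁴ × 3.0256 = 0.0928 × 0.4239 × 3.0256 = 0.1190.
τ(439 nm) = 0.0928 × (560/439)⁴ × 3.0256 = 0.0928 × 2.6479 × 3.0256 = 0.7434.
T(694)/T(439) = exp(τ_B − τ_A) = exp(0.6244) = 1.8672.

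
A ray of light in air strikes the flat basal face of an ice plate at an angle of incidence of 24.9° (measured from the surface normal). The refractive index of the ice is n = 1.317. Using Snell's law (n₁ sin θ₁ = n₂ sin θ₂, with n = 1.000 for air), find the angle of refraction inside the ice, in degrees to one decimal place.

Snell: sin θ_r = sin θ_i / n = sin 24.9° / 1.317 = 0.4210 / 1.317 = 0.3197.
θ_r = arcsin(0.3197) = 18.64°.

18.6°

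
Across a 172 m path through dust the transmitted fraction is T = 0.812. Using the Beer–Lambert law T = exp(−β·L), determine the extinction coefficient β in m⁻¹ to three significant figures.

Beer–Lambert: T = exp(−βL) ⇒ β = −ln(T)/L = −ln(0.812)/172 = 0.2083/172 = 0.001211 m⁻¹.

0.00121 m⁻¹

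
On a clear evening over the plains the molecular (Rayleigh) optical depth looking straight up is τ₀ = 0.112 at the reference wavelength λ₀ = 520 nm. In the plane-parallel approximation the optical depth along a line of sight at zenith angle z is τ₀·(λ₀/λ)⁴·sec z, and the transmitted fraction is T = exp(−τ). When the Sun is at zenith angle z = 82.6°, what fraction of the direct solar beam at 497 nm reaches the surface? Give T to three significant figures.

0.353

sec 82.6° = 7.7642.
τ = 0.112 × (520/497)⁴ × 7.7642 = 0.112 × 1.1984 × 7.7642 = 1.0421.
T = exp(−1.0421) = 0.3527.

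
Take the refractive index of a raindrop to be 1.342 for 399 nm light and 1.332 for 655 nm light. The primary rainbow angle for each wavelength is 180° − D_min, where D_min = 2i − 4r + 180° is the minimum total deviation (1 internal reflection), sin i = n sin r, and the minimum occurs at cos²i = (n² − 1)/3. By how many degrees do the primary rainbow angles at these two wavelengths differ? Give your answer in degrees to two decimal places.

At 399 nm (n = 1.342): cos²i = 0.26699 → i = 58.888°, r = 39.641°, D_min = 139.213°, rainbow angle = 40.787°.
At 655 nm (n = 1.332): cos²i = 0.25807 → i = 59.469°, r = 40.290°, D_min = 137.776°, rainbow angle = 42.224°.
Angular width = |40.787° − 42.224°| = 1.437°.

1.44°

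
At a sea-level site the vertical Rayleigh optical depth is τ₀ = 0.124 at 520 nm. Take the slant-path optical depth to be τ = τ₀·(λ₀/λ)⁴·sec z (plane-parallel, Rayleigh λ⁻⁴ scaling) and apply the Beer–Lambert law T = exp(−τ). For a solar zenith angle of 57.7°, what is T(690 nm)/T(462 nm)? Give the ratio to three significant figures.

Airmass: sec 57.7° = 1.8714.
τ(690 nm) = 0.124 × (520/690)⁴ × 1.8714 = 0.124 × 0.3226 × 1.8714 = 0.0749.
τ(462 nm) = 0.124 × (520/462)⁴ × 1.8714 = 0.124 × 1.6049 × 1.8714 = 0.3724.
T(690)/T(462) = exp(τ_B − τ_A) = exp(0.2976) = 1.3466.

1.35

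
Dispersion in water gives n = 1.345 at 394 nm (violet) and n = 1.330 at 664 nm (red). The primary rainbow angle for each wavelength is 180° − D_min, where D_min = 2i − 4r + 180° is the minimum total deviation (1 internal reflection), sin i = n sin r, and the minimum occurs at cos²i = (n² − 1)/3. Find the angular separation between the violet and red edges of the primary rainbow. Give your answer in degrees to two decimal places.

At 394 nm (n = 1.345): cos²i = 0.26967 → i = 58.715°, r = 39.448°, D_min = 139.635°, rainbow angle = 40.365°.
At 664 nm (n = 1.330): cos²i = 0.25630 → i = 59.585°, r = 40.422°, D_min = 137.484°, rainbow angle = 42.516°.
Angular width = |40.365° − 42.516°| = 2.152°.

2.15°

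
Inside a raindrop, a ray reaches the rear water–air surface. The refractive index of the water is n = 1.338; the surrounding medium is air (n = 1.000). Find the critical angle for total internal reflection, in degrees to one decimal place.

sin θ_c = n_air / n = 1.000 / 1.338 = 0.7474.
θ_c = arcsin(0.7474) = 48.36°.

48.4°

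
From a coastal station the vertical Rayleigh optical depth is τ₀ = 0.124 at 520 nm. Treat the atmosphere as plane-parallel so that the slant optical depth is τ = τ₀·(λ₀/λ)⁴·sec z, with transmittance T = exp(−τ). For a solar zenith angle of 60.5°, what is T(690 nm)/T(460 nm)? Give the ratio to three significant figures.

1.39

Airmass: sec 60.5° = 2.0308.
τ(690 nm) = 0.124 × (520/690)⁴ × 2.0308 = 0.124 × 0.3226 × 2.0308 = 0.0812.
τ(460 nm) = 0.124 × (520/460)⁴ × 2.0308 = 0.124 × 1.6330 × 2.0308 = 0.4112.
T(690)/T(460) = exp(τ_B − τ_A) = exp(0.3300) = 1.3909.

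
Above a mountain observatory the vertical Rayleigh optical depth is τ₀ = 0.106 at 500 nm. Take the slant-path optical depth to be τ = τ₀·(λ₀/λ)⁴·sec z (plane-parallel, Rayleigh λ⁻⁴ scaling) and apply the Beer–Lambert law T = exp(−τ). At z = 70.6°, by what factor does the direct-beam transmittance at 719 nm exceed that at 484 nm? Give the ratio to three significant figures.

Airmass: sec 70.6° = 3.0106.
τ(719 nm) = 0.106 × (500/719)⁴ × 3.0106 = 0.106 × 0.2339 × 3.0106 = 0.0746.
τ(484 nm) = 0.106 × (500/484)⁴ × 3.0106 = 0.106 × 1.1389 × 3.0106 = 0.3635.
T(719)/T(484) = exp(τ_B − τ_A) = exp(0.2888) = 1.3349.

1.33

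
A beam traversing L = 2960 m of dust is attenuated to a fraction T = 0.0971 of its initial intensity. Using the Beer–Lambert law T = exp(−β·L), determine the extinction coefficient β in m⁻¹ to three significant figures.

Beer–Lambert: T = exp(−βL) ⇒ β = −ln(T)/L = −ln(0.0971)/2960 = 2.3320/2960 = 0.0007878 m⁻¹.

0.000788 m⁻¹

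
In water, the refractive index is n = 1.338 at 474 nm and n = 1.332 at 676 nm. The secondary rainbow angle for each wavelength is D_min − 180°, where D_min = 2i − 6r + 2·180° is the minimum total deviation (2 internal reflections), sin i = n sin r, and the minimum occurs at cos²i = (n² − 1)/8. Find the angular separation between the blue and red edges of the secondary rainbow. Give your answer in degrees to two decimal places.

At 474 nm (n = 1.338): cos²i = 0.09878 → i = 71.682°, r = 45.195°, D_min = 232.193°, rainbow angle = 52.193°.
At 676 nm (n = 1.332): cos²i = 0.09678 → i = 71.875°, r = 45.520°, D_min = 230.628°, rainbow angle = 50.628°.
Angular width = |52.193° − 50.628°| = 1.564°.

1.56°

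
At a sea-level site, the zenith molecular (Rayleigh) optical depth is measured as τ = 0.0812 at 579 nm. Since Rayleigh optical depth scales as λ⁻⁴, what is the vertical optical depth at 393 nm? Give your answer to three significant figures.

0.383

τ(393 nm) = τ(579 nm) × (579/393)⁴ = 0.0812 × (1.4733)⁴ = 0.0812 × 4.7113 = 0.3826.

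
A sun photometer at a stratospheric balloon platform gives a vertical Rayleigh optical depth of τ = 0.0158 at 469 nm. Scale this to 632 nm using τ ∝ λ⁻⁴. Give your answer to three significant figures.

τ(632 nm) = τ(469 nm) × (469/632)⁴ = 0.0158 × (0.7421)⁴ = 0.0158 × 0.3033 = 0.0048.

0.00479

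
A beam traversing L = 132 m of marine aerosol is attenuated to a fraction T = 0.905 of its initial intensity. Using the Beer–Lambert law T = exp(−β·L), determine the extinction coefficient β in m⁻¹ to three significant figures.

Beer–Lambert: T = exp(−βL) ⇒ β = −ln(T)/L = −ln(0.905)/132 = 0.0998/132 = 0.0007562 m⁻¹.

0.000756 m⁻¹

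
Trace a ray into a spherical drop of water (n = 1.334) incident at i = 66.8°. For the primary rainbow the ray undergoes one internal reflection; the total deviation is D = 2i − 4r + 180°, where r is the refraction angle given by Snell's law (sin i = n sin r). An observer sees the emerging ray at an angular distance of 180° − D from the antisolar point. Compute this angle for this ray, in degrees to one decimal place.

40.6°

sin r = sin 66.8° / 1.334 = 0.9191/1.334 = 0.6890; r = 43.55°.
D = 2·66.8° − 4·43.55° + 180° = 133.60° − 174.21° + 180° = 139.39°.
Angle from antisolar point = 180° − D = 40.61°.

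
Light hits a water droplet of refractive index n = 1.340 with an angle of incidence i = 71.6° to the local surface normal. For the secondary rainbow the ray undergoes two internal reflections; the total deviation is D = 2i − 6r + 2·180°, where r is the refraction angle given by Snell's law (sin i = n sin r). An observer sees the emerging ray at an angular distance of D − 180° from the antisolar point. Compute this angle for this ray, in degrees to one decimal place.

sin r = sin 71.6° / 1.340 = 0.9489/1.340 = 0.7081; r = 45.08°.
D = 2·71.6° − 6·45.08° + 2·180° = 143.20° − 270.49° + 360° = 232.71°.
Angle from antisolar point = D − 180° = 52.71°.

52.7°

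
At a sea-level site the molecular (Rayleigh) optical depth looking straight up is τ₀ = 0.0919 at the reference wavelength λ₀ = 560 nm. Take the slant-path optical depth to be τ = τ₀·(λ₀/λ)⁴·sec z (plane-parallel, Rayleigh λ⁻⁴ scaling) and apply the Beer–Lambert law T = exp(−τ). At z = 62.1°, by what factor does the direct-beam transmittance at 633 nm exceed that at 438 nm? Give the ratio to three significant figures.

1.50

Airmass: sec 62.1° = 2.1371.
τ(633 nm) = 0.0919 × (560/633)⁴ × 2.1371 = 0.0919 × 0.6125 × 2.1371 = 0.1203.
τ(438 nm) = 0.0919 × (560/438)⁴ × 2.1371 = 0.0919 × 2.6721 × 2.1371 = 0.5248.
T(633)/T(438) = exp(τ_B − τ_A) = exp(0.4045) = 1.4985.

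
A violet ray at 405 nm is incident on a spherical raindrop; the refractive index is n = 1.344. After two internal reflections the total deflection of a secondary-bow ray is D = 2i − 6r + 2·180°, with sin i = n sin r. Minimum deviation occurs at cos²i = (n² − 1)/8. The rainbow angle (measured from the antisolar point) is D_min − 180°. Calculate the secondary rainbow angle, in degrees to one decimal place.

53.7°

cos²i = (1.80634 − 1)/8 = 0.10079; i = arccos(0.31748) = 71.490°.
sin r = sin 71.490°/1.344 = 0.70555; r = 44.874°.
D_min = 2·71.490° − 6·44.874° + 360° = 233.733°.
Rainbow angle = D_min − 180° = 53.733°.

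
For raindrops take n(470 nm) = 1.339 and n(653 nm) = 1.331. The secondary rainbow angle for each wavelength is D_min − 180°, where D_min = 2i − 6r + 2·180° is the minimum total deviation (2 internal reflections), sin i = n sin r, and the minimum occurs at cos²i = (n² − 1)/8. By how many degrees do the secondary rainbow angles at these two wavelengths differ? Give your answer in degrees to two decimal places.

2.09°

At 470 nm (n = 1.339): cos²i = 0.09912 → i = 71.650°, r = 45.141°, D_min = 232.451°, rainbow angle = 52.451°.
At 653 nm (n = 1.331): cos²i = 0.09645 → i = 71.907°, r = 45.575°, D_min = 230.365°, rainbow angle = 50.365°.
Angular width = |52.451° − 50.365°| = 2.086°.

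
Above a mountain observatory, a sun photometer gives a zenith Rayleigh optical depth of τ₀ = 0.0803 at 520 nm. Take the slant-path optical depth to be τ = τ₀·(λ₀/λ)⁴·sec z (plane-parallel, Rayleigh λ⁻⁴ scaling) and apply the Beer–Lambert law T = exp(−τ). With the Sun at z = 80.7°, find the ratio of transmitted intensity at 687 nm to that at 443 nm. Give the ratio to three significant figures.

2.18

Airmass: sec 80.7° = 6.1880.
τ(687 nm) = 0.0803 × (520/687)⁴ × 6.1880 = 0.0803 × 0.3282 × 6.1880 = 0.1631.
τ(443 nm) = 0.0803 × (520/443)⁴ × 6.1880 = 0.0803 × 1.8984 × 6.1880 = 0.9433.
T(687)/T(443) = exp(τ_B − τ_A) = exp(0.7802) = 2.1820.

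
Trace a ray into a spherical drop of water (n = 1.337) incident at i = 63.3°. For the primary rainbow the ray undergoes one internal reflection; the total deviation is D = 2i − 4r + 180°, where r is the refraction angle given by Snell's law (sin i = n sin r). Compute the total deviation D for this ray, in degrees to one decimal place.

138.9°

sin r = sin 63.3° / 1.337 = 0.8934/1.337 = 0.6682; r = 41.93°.
D = 2·63.3° − 4·41.93° + 180° = 126.60° − 167.71° + 180° = 138.89°.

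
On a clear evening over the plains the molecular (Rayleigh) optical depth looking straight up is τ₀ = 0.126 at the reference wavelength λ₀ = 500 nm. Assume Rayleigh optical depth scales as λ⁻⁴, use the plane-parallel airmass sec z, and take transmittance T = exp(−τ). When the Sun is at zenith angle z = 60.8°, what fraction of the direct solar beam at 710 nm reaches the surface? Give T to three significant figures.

sec 60.8° = 2.0498.
τ = 0.126 × (500/710)⁴ × 2.0498 = 0.126 × 0.2459 × 2.0498 = 0.0635.
T = exp(−0.0635) = 0.9385.

0.938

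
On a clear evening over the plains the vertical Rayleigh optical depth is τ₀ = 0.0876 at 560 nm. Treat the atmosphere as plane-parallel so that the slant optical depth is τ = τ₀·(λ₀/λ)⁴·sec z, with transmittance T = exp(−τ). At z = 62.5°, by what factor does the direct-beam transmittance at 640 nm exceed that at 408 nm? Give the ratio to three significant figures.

1.75

Airmass: sec 62.5° = 2.1657.
τ(640 nm) = 0.0876 × (560/640)⁴ × 2.1657 = 0.0876 × 0.5862 × 2.1657 = 0.1112.
τ(408 nm) = 0.0876 × (560/408)⁴ × 2.1657 = 0.0876 × 3.5490 × 2.1657 = 0.6733.
T(640)/T(408) = exp(τ_B − τ_A) = exp(0.5621) = 1.7543.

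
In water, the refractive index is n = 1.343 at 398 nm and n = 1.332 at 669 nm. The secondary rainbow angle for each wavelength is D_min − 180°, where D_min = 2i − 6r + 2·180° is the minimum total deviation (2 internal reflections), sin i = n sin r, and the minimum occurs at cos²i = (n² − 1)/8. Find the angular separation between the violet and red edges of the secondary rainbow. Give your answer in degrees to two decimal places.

2.85°

At 398 nm (n = 1.343): cos²i = 0.10046 → i = 71.522°, r = 44.928°, D_min = 233.478°, rainbow angle = 53.478°.
At 669 nm (n = 1.332): cos²i = 0.09678 → i = 71.875°, r = 45.520°, D_min = 230.628°, rainbow angle = 50.628°.
Angular width = |53.478° − 50.628°| = 2.849°.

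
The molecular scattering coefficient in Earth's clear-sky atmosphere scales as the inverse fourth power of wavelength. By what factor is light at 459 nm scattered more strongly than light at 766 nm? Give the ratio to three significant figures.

Rayleigh scattering ∝ λ⁻⁴, so the ratio of coefficients is the inverse fourth power of the wavelength ratio.
σ(459)/σ(766) = (766/459)⁴ = (1.6688)⁴ = 7.756.

7.76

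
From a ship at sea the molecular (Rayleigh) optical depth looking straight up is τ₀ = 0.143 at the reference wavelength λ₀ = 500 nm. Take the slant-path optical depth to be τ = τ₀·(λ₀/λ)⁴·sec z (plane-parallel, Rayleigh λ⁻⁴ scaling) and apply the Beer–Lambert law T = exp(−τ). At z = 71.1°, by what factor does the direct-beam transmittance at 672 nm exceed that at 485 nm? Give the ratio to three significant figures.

1.44

Airmass: sec 71.1° = 3.0872.
τ(672 nm) = 0.143 × (500/672)⁴ × 3.0872 = 0.143 × 0.3065 × 3.0872 = 0.1353.
τ(485 nm) = 0.143 × (500/485)⁴ × 3.0872 = 0.143 × 1.1296 × 3.0872 = 0.4987.
T(672)/T(485) = exp(τ_B − τ_A) = exp(0.3634) = 1.4382.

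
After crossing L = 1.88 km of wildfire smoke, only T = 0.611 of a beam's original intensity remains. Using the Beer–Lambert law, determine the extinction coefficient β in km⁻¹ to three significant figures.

0.262 km⁻¹

Beer–Lambert: T = exp(−βL) ⇒ β = −ln(T)/L = −ln(0.611)/1.88 = 0.4927/1.88 = 0.2621 km⁻¹.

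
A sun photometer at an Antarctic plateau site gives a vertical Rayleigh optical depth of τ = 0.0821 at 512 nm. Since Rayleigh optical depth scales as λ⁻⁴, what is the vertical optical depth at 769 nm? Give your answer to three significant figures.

0.0161

τ(769 nm) = τ(512 nm) × (512/769)⁴ = 0.0821 × (0.6658)⁴ = 0.0821 × 0.1965 = 0.0161.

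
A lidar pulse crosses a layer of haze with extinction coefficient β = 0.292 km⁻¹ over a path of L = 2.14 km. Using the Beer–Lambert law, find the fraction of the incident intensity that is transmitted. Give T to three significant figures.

0.535

τ = β·L = 0.292 × 2.14 = 0.6249.
T = exp(−0.6249) = 0.5353.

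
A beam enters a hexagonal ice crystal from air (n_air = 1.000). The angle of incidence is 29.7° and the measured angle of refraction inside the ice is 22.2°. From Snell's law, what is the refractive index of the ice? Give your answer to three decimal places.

1.311

n = sin θ_i / sin θ_r = sin 29.7° / sin 22.2° = 0.4955 / 0.3778 = 1.3113.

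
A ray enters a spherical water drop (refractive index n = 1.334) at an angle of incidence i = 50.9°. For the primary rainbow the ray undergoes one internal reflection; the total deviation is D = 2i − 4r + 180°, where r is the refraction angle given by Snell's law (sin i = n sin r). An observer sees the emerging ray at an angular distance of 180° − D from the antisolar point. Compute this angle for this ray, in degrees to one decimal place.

sin r = sin 50.9° / 1.334 = 0.7760/1.334 = 0.5817; r = 35.57°.
D = 2·50.9° − 4·35.57° + 180° = 101.80° − 142.29° + 180° = 139.51°.
Angle from antisolar point = 180° − D = 40.49°.

40.5°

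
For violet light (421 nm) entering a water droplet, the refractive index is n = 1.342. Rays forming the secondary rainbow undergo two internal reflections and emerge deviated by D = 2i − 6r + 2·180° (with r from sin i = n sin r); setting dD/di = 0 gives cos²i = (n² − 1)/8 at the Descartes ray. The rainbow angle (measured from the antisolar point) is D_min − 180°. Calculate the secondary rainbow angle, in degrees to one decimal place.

53.2°

cos²i = (1.80096 − 1)/8 = 0.10012; i = arccos(0.31642) = 71.554°.
sin r = sin 71.554°/1.342 = 0.70687; r = 44.981°.
D_min = 2·71.554° − 6·44.981° + 360° = 233.222°.
Rainbow angle = D_min − 180° = 53.222°.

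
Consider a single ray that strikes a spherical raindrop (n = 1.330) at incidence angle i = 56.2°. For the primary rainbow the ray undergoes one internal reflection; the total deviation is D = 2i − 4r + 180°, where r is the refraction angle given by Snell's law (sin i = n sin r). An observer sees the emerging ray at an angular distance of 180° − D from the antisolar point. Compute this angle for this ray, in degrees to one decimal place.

42.3°

sin r = sin 56.2° / 1.330 = 0.8310/1.330 = 0.6248; r = 38.67°.
D = 2·56.2° − 4·38.67° + 180° = 112.40° − 154.67° + 180° = 137.73°.
Angle from antisolar point = 180° − D = 42.27°.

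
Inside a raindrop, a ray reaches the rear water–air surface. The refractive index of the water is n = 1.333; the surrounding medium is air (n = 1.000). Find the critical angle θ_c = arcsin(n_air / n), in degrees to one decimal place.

sin θ_c = n_air / n = 1.000 / 1.333 = 0.7502.
θ_c = arcsin(0.7502) = 48.61°.

48.6°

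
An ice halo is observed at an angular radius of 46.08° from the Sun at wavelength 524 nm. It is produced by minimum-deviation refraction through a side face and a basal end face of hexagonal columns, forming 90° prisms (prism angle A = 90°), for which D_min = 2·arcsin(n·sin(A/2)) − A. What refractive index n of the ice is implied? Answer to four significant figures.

1.312

Rearranging: n = sin((D_min + A)/2) / sin(A/2).
(D_min + A)/2 = (46.08° + 90°)/2 = 68.040°.
n = sin 68.040° / sin 45° = 0.9274 / 0.7071 = 1.3116.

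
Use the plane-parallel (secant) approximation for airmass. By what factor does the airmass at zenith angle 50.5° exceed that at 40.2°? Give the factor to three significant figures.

X(50.5°)/X(40.2°) = sec 50.5° / sec 40.2° = cos 40.2° / cos 50.5° = 0.7638/0.6361 = 1.2008.

1.20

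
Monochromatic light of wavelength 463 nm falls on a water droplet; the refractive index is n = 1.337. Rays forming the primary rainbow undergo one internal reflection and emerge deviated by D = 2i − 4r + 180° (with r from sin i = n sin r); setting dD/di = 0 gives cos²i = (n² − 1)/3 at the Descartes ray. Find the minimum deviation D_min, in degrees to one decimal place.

cos²i = (1.78757 − 1)/3 = 0.26252; i = arccos(0.51237) = 59.178°.
sin r = sin 59.178°/1.337 = 0.64231; r = 39.964°.
D_min = 2·59.178° − 4·39.964° + 180° = 138.500°.

138.5°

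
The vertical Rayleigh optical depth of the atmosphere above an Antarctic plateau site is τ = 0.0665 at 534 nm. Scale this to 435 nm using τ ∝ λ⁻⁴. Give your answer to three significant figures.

0.151

τ(435 nm) = τ(534 nm) × (534/435)⁴ = 0.0665 × (1.2276)⁴ = 0.0665 × 2.2710 = 0.1510.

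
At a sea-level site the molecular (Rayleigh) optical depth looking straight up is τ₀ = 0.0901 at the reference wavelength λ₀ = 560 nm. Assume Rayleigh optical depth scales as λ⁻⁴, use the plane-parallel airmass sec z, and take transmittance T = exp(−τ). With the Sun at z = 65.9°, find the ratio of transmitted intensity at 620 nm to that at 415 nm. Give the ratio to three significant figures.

Airmass: sec 65.9° = 2.4490.
τ(620 nm) = 0.0901 × (560/620)⁴ × 2.4490 = 0.0901 × 0.6656 × 2.4490 = 0.1469.
τ(415 nm) = 0.0901 × (560/415)⁴ × 2.4490 = 0.0901 × 3.3156 × 2.4490 = 0.7316.
T(620)/T(415) = exp(τ_B − τ_A) = exp(0.5847) = 1.7945.

1.79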